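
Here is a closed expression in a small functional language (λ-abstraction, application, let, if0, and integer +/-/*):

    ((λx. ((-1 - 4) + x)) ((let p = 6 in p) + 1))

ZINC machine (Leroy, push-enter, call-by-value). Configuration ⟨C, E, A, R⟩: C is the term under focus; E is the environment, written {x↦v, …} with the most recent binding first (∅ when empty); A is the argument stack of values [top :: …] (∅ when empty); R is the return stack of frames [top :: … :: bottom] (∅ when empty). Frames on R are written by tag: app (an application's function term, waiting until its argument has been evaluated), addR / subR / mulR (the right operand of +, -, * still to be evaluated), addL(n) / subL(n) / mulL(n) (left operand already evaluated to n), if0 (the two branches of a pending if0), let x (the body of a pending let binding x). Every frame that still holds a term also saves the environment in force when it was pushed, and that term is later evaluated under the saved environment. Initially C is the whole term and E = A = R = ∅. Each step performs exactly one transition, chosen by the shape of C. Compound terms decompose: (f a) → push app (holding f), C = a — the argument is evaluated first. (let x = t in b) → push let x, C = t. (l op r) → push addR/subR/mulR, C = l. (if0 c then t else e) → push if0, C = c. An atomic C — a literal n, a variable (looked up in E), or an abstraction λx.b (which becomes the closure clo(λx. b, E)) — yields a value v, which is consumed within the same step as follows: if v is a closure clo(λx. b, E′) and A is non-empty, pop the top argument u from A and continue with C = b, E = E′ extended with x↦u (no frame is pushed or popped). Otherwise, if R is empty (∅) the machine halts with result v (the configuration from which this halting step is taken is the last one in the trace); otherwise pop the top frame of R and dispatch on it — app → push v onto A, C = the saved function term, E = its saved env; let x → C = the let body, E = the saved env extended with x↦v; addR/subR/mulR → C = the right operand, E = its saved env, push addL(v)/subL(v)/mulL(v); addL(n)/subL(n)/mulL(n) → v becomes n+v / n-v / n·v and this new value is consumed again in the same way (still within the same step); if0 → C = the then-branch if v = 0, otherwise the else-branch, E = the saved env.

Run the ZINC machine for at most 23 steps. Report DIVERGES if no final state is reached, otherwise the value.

Answer: 2

Derivation:
[0] ⟨C=((λx. ((-1 - 4) + x)) ((let p = 6 in p) + 1)); E=∅; A=∅; R=∅⟩
[1] ⟨C=((let p = 6 in p) + 1); E=∅; A=∅; R=[app]⟩
[2] ⟨C=(let p = 6 in p); E=∅; A=∅; R=[addR :: app]⟩
[3] ⟨C=6; E=∅; A=∅; R=[let p :: addR :: app]⟩
[4] ⟨C=p; E={p↦6}; A=∅; R=[addR :: app]⟩
[5] ⟨C=1; E=∅; A=∅; R=[addL(6) :: app]⟩
[6] ⟨C=(λx. ((-1 - 4) + x)); E=∅; A=[7]; R=∅⟩
[7] ⟨C=((-1 - 4) + x); E={x↦7}; A=∅; R=∅⟩
[8] ⟨C=(-1 - 4); E={x↦7}; A=∅; R=[addR]⟩
[9] ⟨C=-1; E={x↦7}; A=∅; R=[subR :: addR]⟩
[10] ⟨C=4; E={x↦7}; A=∅; R=[subL(-1) :: addR]⟩
[11] ⟨C=x; E={x↦7}; A=∅; R=[addL(-5)]⟩
→ final value 2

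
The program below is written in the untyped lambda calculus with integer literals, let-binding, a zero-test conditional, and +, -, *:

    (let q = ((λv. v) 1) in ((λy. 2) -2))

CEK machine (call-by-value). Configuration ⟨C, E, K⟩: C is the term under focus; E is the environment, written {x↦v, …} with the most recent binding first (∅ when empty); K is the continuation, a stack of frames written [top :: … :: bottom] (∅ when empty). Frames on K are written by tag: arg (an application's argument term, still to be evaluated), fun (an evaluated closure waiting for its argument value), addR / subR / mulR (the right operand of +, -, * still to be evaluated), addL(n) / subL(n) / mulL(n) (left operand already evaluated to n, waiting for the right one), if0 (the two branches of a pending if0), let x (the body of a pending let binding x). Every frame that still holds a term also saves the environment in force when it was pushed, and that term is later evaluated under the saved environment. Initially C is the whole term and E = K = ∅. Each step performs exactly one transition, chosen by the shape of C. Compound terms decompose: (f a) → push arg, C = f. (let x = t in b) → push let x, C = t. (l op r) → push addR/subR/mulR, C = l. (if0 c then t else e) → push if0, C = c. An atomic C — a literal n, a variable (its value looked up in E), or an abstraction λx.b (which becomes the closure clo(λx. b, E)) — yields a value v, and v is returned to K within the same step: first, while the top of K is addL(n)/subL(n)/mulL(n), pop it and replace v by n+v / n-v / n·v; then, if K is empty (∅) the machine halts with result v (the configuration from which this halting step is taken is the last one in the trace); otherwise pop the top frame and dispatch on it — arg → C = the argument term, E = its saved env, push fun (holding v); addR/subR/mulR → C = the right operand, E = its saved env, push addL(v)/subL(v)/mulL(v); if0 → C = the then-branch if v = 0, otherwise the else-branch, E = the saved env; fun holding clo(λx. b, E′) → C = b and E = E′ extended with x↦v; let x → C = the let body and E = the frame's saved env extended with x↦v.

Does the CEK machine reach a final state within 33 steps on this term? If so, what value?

[0] [C=(let q = ((λv. v) 1) in ((λy. 2) -2)) | E=∅ | K=∅]
[1] [C=((λv. v) 1) | E=∅ | K=[let q]]
[2] [C=(λv. v) | E=∅ | K=[arg :: let q]]
[3] [C=1 | E=∅ | K=[fun :: let q]]
[4] [C=v | E={v↦1} | K=[let q]]
[5] [C=((λy. 2) -2) | E={q↦1} | K=∅]
[6] [C=(λy. 2) | E={q↦1} | K=[arg]]
[7] [C=-2 | E={q↦1} | K=[fun]]
[8] [C=2 | E={y↦-2, q↦1} | K=∅]
→ final value 2

Answer: 2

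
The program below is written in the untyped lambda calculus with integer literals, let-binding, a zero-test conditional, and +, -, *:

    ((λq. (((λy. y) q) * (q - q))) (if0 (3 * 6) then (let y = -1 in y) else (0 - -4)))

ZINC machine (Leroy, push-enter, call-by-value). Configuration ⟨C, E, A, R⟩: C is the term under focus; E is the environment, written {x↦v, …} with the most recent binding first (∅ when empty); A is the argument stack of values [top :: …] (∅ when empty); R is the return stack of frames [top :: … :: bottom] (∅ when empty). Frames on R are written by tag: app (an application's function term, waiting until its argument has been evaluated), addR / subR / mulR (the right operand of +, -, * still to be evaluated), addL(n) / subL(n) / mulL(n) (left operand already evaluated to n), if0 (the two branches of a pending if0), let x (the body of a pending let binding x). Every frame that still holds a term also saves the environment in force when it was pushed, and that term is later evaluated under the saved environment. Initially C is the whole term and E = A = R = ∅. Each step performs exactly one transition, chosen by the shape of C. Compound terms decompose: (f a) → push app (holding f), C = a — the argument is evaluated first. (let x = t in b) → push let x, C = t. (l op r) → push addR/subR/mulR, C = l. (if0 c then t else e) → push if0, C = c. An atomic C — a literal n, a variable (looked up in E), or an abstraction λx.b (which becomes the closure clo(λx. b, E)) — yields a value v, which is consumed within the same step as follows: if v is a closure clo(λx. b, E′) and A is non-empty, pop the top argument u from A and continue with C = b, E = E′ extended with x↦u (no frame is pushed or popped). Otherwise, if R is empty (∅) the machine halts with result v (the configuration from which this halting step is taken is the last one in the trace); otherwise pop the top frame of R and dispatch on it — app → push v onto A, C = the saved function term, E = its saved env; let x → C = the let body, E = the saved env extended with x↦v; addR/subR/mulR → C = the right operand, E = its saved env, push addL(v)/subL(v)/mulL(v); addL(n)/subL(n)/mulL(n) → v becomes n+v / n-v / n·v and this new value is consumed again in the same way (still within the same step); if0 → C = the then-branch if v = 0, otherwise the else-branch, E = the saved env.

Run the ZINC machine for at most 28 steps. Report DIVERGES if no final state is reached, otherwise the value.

step 0: ⟨C=((λq. (((λy. y) q) * (q - q))) (if0 (3 * 6) then (let y = -1 in y) else (0 - -4))); E=∅; A=∅; R=∅⟩
step 1: ⟨C=(if0 (3 * 6) then (let y = -1 in y) else (0 - -4)); E=∅; A=∅; R=[app]⟩
step 2: ⟨C=(3 * 6); E=∅; A=∅; R=[if0 :: app]⟩
step 3: ⟨C=3; E=∅; A=∅; R=[mulR :: if0 :: app]⟩
step 4: ⟨C=6; E=∅; A=∅; R=[mulL(3) :: if0 :: app]⟩
step 5: ⟨C=(0 - -4); E=∅; A=∅; R=[app]⟩
step 6: ⟨C=0; E=∅; A=∅; R=[subR :: app]⟩
step 7: ⟨C=-4; E=∅; A=∅; R=[subL(0) :: app]⟩
step 8: ⟨C=(λq. (((λy. y) q) * (q - q))); E=∅; A=[4]; R=∅⟩
step 9: ⟨C=(((λy. y) q) * (q - q)); E={q↦4}; A=∅; R=∅⟩
step 10: ⟨C=((λy. y) q); E={q↦4}; A=∅; R=[mulR]⟩
step 11: ⟨C=q; E={q↦4}; A=∅; R=[app :: mulR]⟩
step 12: ⟨C=(λy. y); E={q↦4}; A=[4]; R=[mulR]⟩
step 13: ⟨C=y; E={y↦4, q↦4}; A=∅; R=[mulR]⟩
step 14: ⟨C=(q - q); E={q↦4}; A=∅; R=[mulL(4)]⟩
step 15: ⟨C=q; E={q↦4}; A=∅; R=[subR :: mulL(4)]⟩
step 16: ⟨C=q; E={q↦4}; A=∅; R=[subL(4) :: mulL(4)]⟩
→ final value 0

Answer: 0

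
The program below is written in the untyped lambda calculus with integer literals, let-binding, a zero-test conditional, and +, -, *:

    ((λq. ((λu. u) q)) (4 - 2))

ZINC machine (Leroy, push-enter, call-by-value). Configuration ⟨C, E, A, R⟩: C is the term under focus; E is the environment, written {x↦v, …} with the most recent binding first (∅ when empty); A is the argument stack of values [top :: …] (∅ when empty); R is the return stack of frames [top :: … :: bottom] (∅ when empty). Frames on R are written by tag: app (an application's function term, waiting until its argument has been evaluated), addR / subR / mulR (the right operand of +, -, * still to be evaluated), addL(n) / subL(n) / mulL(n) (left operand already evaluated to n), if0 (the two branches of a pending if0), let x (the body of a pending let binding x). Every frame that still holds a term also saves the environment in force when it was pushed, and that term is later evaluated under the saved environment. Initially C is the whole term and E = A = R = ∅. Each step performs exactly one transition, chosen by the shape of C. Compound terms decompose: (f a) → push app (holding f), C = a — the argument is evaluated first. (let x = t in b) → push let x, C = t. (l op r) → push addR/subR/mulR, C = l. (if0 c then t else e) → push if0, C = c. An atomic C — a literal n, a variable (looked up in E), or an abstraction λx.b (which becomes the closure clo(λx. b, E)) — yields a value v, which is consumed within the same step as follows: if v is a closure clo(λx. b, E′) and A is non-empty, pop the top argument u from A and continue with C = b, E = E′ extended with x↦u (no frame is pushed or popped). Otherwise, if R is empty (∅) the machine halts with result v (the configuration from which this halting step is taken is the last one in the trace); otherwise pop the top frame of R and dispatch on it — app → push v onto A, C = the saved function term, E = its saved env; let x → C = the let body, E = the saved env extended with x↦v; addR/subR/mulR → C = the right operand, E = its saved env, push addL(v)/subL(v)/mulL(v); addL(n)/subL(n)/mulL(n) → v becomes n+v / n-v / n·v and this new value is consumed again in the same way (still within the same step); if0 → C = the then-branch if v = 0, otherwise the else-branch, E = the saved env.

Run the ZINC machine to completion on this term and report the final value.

Answer: 2

Machine steps:
step 0: <C=((λq. ((λu. u) q)) (4 - 2)), E=∅, A=∅, R=∅>
step 1: <C=(4 - 2), E=∅, A=∅, R=[app]>
step 2: <C=4, E=∅, A=∅, R=[subR :: app]>
step 3: <C=2, E=∅, A=∅, R=[subL(4) :: app]>
step 4: <C=(λq. ((λu. u) q)), E=∅, A=[2], R=∅>
step 5: <C=((λu. u) q), E={q↦2}, A=∅, R=∅>
step 6: <C=q, E={q↦2}, A=∅, R=[app]>
step 7: <C=(λu. u), E={q↦2}, A=[2], R=∅>
step 8: <C=u, E={u↦2, q↦2}, A=∅, R=∅>
→ final value 2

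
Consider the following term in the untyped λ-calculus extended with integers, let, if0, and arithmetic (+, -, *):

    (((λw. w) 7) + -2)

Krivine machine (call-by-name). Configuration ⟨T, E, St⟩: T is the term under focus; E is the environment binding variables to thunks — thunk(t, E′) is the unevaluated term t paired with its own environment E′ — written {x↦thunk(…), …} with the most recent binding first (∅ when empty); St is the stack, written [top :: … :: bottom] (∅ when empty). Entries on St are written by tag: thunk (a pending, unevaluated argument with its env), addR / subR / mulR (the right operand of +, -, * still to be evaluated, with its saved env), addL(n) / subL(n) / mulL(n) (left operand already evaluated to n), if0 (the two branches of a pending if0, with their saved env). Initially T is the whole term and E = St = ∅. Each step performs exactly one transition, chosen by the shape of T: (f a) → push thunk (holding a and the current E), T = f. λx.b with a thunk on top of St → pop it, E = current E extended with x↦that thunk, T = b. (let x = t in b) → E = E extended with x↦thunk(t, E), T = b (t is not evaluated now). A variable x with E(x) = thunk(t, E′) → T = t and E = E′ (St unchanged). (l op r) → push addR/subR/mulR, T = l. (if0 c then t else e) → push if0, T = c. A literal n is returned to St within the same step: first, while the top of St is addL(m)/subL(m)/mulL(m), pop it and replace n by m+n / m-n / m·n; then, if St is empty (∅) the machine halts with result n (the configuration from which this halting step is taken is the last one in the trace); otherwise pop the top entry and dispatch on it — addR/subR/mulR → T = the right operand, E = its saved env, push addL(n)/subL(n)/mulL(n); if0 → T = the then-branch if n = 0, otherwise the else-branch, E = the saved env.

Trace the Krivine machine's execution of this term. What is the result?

Answer: 5

Derivation:
t=0: <T=(((λw. w) 7) + -2), E=∅, St=∅>
t=1: <T=((λw. w) 7), E=∅, St=[addR]>
t=2: <T=(λw. w), E=∅, St=[thunk :: addR]>
t=3: <T=w, E={w↦thunk(7, ∅)}, St=[addR]>
t=4: <T=7, E=∅, St=[addR]>
t=5: <T=-2, E=∅, St=[addL(7)]>
→ final value 5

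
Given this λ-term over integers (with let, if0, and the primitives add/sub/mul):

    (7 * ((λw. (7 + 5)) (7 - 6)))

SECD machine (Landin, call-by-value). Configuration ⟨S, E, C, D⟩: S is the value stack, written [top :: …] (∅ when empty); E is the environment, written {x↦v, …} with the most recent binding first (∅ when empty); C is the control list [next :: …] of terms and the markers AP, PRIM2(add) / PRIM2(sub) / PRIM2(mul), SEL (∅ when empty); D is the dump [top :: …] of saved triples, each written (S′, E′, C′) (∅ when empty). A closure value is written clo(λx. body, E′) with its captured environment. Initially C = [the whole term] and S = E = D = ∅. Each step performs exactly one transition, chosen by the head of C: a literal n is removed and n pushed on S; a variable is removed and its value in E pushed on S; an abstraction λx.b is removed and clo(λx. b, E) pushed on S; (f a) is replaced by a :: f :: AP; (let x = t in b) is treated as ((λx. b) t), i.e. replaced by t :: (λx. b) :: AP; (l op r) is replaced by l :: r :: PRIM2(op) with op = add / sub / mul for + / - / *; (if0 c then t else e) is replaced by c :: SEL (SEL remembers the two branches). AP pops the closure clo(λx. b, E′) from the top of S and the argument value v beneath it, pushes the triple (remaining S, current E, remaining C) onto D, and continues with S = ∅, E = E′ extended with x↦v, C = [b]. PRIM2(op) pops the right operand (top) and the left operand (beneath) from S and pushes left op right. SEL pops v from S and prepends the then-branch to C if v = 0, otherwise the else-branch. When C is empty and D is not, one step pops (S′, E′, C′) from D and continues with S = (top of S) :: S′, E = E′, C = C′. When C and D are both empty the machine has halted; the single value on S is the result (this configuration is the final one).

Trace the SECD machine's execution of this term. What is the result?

Answer: 84

Execution trace:
0. <S=∅, E=∅, C=[(7 * ((λw. (7 + 5)) (7 - 6)))], D=∅>
1. <S=∅, E=∅, C=[7 :: ((λw. (7 + 5)) (7 - 6)) :: PRIM2(mul)], D=∅>
2. <S=[7], E=∅, C=[((λw. (7 + 5)) (7 - 6)) :: PRIM2(mul)], D=∅>
3. <S=[7], E=∅, C=[(7 - 6) :: (λw. (7 + 5)) :: AP :: PRIM2(mul)], D=∅>
4. <S=[7], E=∅, C=[7 :: 6 :: PRIM2(sub) :: (λw. (7 + 5)) :: AP :: PRIM2(mul)], D=∅>
5. <S=[7 :: 7], E=∅, C=[6 :: PRIM2(sub) :: (λw. (7 + 5)) :: AP :: PRIM2(mul)], D=∅>
6. <S=[6 :: 7 :: 7], E=∅, C=[PRIM2(sub) :: (λw. (7 + 5)) :: AP :: PRIM2(mul)], D=∅>
7. <S=[1 :: 7], E=∅, C=[(λw. (7 + 5)) :: AP :: PRIM2(mul)], D=∅>
8. <S=[clo(λw. (7 + 5), ∅) :: 1 :: 7], E=∅, C=[AP :: PRIM2(mul)], D=∅>
9. <S=∅, E={w↦1}, C=[(7 + 5)], D=[([7], ∅, [PRIM2(mul)])]>
10. <S=∅, E={w↦1}, C=[7 :: 5 :: PRIM2(add)], D=[([7], ∅, [PRIM2(mul)])]>
11. <S=[7], E={w↦1}, C=[5 :: PRIM2(add)], D=[([7], ∅, [PRIM2(mul)])]>
12. <S=[5 :: 7], E={w↦1}, C=[PRIM2(add)], D=[([7], ∅, [PRIM2(mul)])]>
13. <S=[12], E={w↦1}, C=∅, D=[([7], ∅, [PRIM2(mul)])]>
14. <S=[12 :: 7], E=∅, C=[PRIM2(mul)], D=∅>
15. <S=[84], E=∅, C=∅, D=∅>
→ final value 84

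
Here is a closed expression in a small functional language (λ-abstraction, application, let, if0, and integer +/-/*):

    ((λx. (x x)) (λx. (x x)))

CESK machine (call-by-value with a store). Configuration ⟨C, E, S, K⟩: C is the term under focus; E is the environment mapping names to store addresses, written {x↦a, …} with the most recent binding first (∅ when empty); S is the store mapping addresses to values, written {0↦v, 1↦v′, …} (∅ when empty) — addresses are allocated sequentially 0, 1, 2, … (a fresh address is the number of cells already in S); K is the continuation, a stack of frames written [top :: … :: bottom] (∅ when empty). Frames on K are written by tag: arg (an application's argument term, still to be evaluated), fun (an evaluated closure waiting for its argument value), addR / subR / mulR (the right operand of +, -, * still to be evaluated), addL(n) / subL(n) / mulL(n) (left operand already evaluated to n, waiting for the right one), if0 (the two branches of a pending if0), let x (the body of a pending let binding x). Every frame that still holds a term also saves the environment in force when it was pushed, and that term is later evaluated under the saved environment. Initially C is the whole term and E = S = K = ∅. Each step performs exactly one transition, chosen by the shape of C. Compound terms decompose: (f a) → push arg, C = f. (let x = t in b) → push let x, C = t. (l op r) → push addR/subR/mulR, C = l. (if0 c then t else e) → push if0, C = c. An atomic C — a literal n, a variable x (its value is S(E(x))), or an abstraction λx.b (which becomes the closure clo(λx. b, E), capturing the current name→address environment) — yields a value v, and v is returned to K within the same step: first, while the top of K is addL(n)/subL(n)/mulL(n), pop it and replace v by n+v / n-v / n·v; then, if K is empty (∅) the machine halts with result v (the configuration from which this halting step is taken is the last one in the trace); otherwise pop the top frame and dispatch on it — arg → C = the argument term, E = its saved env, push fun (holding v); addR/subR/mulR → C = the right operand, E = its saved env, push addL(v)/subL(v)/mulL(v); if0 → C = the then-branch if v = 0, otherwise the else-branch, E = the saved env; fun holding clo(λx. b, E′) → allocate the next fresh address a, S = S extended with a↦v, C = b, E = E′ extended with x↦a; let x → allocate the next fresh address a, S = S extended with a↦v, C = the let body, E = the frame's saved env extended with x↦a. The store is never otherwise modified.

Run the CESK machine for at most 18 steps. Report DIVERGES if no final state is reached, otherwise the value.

step 0: ⟨C=((λx. (x x)) (λx. (x x))); E=∅; S=∅; K=∅⟩
step 1: ⟨C=(λx. (x x)); E=∅; S=∅; K=[arg]⟩
step 2: ⟨C=(λx. (x x)); E=∅; S=∅; K=[fun]⟩
step 3: ⟨C=(x x); E={x↦0}; S={0↦clo(λx. (x x), ∅)}; K=∅⟩
step 4: ⟨C=x; E={x↦0}; S={0↦clo(λx. (x x), ∅)}; K=[arg]⟩
step 5: ⟨C=x; E={x↦0}; S={0↦clo(λx. (x x), ∅)}; K=[fun]⟩
step 6: ⟨C=(x x); E={x↦1}; S={0↦clo(λx. (x x), ∅), 1↦clo(λx. (x x), ∅)}; K=∅⟩
step 7: ⟨C=x; E={x↦1}; S={0↦clo(λx. (x x), ∅), 1↦clo(λx. (x x), ∅)}; K=[arg]⟩
step 8: ⟨C=x; E={x↦1}; S={0↦clo(λx. (x x), ∅), 1↦clo(λx. (x x), ∅)}; K=[fun]⟩
step 9: ⟨C=(x x); E={x↦2}; S={0↦clo(λx. (x x), ∅), 1↦clo(λx. (x x), ∅), 2↦clo(λx. (x x), ∅)}; K=∅⟩
step 10: ⟨C=x; E={x↦2}; S={0↦clo(λx. (x x), ∅), 1↦clo(λx. (x x), ∅), 2↦clo(λx. (x x), ∅)}; K=[arg]⟩
step 11: ⟨C=x; E={x↦2}; S={0↦clo(λx. (x x), ∅), 1↦clo(λx. (x x), ∅), 2↦clo(λx. (x x), ∅)}; K=[fun]⟩
step 12: ⟨C=(x x); E={x↦3}; S={0↦clo(λx. (x x), ∅), 1↦clo(λx. (x x), ∅), 2↦clo(λx. (x x), ∅), 3↦clo(λx. (x x), ∅)}; K=∅⟩
step 13: ⟨C=x; E={x↦3}; S={0↦clo(λx. (x x), ∅), 1↦clo(λx. (x x), ∅), 2↦clo(λx. (x x), ∅), 3↦clo(λx. (x x), ∅)}; K=[arg]⟩
step 14: ⟨C=x; E={x↦3}; S={0↦clo(λx. (x x), ∅), 1↦clo(λx. (x x), ∅), 2↦clo(λx. (x x), ∅), 3↦clo(λx. (x x), ∅)}; K=[fun]⟩
step 15: ⟨C=(x x); E={x↦4}; S={0↦clo(λx. (x x), ∅), 1↦clo(λx. (x x), ∅), 2↦clo(λx. (x x), ∅), 3↦clo(λx. (x x), ∅), 4↦clo(λx. (x x), ∅)}; K=∅⟩
step 16: ⟨C=x; E={x↦4}; S={0↦clo(λx. (x x), ∅), 1↦clo(λx. (x x), ∅), 2↦clo(λx. (x x), ∅), 3↦clo(λx. (x x), ∅), 4↦clo(λx. (x x), ∅)}; K=[arg]⟩
step 17: ⟨C=x; E={x↦4}; S={0↦clo(λx. (x x), ∅), 1↦clo(λx. (x x), ∅), 2↦clo(λx. (x x), ∅), 3↦clo(λx. (x x), ∅), 4↦clo(λx. (x x), ∅)}; K=[fun]⟩
step 18: ⟨C=(x x); E={x↦5}; S={0↦clo(λx. (x x), ∅), 1↦clo(λx. (x x), ∅), 2↦clo(λx. (x x), ∅), 3↦clo(λx. (x x), ∅), 4↦clo(λx. (x x), ∅), 5↦clo(λx. (x x), ∅)}; K=∅⟩
→ 18 transitions taken and the configuration is still not final: no result within 18 steps

Answer: DIVERGES (no final state within 18 steps)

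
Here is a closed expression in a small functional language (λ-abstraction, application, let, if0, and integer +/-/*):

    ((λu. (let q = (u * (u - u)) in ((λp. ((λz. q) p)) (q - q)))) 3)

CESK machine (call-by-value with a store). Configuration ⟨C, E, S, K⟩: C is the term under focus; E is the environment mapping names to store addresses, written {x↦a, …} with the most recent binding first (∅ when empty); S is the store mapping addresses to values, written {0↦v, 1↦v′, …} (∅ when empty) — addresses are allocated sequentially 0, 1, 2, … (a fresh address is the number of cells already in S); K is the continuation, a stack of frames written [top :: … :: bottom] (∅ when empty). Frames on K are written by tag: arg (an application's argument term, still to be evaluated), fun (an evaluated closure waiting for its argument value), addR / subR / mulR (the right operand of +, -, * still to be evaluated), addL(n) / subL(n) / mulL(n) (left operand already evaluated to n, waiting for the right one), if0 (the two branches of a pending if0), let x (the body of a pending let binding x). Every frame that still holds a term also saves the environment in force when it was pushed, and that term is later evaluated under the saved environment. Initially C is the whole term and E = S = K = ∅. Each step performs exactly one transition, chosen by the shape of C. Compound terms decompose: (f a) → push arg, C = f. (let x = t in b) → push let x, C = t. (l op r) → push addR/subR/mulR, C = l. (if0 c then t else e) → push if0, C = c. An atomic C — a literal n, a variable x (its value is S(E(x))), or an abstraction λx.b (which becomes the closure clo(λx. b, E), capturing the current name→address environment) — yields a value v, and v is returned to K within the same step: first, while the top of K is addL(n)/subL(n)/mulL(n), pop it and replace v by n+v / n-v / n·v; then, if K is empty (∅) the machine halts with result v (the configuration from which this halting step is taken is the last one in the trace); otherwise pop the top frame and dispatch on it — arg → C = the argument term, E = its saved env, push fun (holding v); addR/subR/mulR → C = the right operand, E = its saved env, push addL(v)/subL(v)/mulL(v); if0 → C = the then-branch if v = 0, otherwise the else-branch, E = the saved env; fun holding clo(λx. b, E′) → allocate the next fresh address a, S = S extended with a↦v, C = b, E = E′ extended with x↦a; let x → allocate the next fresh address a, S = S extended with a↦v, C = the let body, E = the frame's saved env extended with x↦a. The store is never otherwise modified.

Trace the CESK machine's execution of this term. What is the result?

Answer: 0

Machine steps:
[0] <C=((λu. (let q = (u * (u - u)) in ((λp. ((λz. q) p)) (q - q)))) 3), E=∅, S=∅, K=∅>
[1] <C=(λu. (let q = (u * (u - u)) in ((λp. ((λz. q) p)) (q - q)))), E=∅, S=∅, K=[arg]>
[2] <C=3, E=∅, S=∅, K=[fun]>
[3] <C=(let q = (u * (u - u)) in ((λp. ((λz. q) p)) (q - q))), E={u↦0}, S={0↦3}, K=∅>
[4] <C=(u * (u - u)), E={u↦0}, S={0↦3}, K=[let q]>
[5] <C=u, E={u↦0}, S={0↦3}, K=[mulR :: let q]>
[6] <C=(u - u), E={u↦0}, S={0↦3}, K=[mulL(3) :: let q]>
[7] <C=u, E={u↦0}, S={0↦3}, K=[subR :: mulL(3) :: let q]>
[8] <C=u, E={u↦0}, S={0↦3}, K=[subL(3) :: mulL(3) :: let q]>
[9] <C=((λp. ((λz. q) p)) (q - q)), E={q↦1, u↦0}, S={0↦3, 1↦0}, K=∅>
[10] <C=(λp. ((λz. q) p)), E={q↦1, u↦0}, S={0↦3, 1↦0}, K=[arg]>
[11] <C=(q - q), E={q↦1, u↦0}, S={0↦3, 1↦0}, K=[fun]>
[12] <C=q, E={q↦1, u↦0}, S={0↦3, 1↦0}, K=[subR :: fun]>
[13] <C=q, E={q↦1, u↦0}, S={0↦3, 1↦0}, K=[subL(0) :: fun]>
[14] <C=((λz. q) p), E={p↦2, q↦1, u↦0}, S={0↦3, 1↦0, 2↦0}, K=∅>
[15] <C=(λz. q), E={p↦2, q↦1, u↦0}, S={0↦3, 1↦0, 2↦0}, K=[arg]>
[16] <C=p, E={p↦2, q↦1, u↦0}, S={0↦3, 1↦0, 2↦0}, K=[fun]>
[17] <C=q, E={z↦3, p↦2, q↦1, u↦0}, S={0↦3, 1↦0, 2↦0, 3↦0}, K=∅>
→ final value 0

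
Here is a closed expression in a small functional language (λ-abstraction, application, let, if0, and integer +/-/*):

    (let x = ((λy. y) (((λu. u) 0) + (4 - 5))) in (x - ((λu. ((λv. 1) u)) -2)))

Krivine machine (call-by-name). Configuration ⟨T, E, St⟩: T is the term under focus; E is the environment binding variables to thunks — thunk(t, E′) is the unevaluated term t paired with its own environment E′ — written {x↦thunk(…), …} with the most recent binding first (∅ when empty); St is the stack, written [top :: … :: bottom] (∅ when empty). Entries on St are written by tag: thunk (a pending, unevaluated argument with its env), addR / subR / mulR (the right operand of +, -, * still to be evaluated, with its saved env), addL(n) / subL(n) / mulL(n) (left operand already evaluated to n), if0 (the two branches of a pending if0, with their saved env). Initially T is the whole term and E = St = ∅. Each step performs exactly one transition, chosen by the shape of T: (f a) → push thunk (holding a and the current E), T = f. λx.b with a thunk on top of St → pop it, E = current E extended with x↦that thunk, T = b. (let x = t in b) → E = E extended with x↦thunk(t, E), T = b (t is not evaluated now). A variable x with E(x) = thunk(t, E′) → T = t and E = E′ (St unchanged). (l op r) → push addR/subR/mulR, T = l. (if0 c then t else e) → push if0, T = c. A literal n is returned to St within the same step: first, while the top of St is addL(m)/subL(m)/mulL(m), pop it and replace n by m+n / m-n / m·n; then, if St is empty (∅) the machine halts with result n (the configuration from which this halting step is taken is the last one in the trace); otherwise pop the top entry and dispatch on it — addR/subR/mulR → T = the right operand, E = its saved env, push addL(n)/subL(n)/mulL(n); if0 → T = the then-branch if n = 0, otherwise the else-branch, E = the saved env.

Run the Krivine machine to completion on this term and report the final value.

Answer: -2

Derivation:
step 0: <T=(let x = ((λy. y) (((λu. u) 0) + (4 - 5))) in (x - ((λu. ((λv. 1) u)) -2))), E=∅, St=∅>
step 1: <T=(x - ((λu. ((λv. 1) u)) -2)), E={x↦thunk(((λy. y) (((λu. u) 0) + (4 - 5))), ∅)}, St=∅>
step 2: <T=x, E={x↦thunk(((λy. y) (((λu. u) 0) + (4 - 5))), ∅)}, St=[subR]>
step 3: <T=((λy. y) (((λu. u) 0) + (4 - 5))), E=∅, St=[subR]>
step 4: <T=(λy. y), E=∅, St=[thunk :: subR]>
step 5: <T=y, E={y↦thunk((((λu. u) 0) + (4 - 5)), ∅)}, St=[subR]>
step 6: <T=(((λu. u) 0) + (4 - 5)), E=∅, St=[subR]>
step 7: <T=((λu. u) 0), E=∅, St=[addR :: subR]>
step 8: <T=(λu. u), E=∅, St=[thunk :: addR :: subR]>
step 9: <T=u, E={u↦thunk(0, ∅)}, St=[addR :: subR]>
step 10: <T=0, E=∅, St=[addR :: subR]>
step 11: <T=(4 - 5), E=∅, St=[addL(0) :: subR]>
step 12: <T=4, E=∅, St=[subR :: addL(0) :: subR]>
step 13: <T=5, E=∅, St=[subL(4) :: addL(0) :: subR]>
step 14: <T=((λu. ((λv. 1) u)) -2), E={x↦thunk(((λy. y) (((λu. u) 0) + (4 - 5))), ∅)}, St=[subL(-1)]>
step 15: <T=(λu. ((λv. 1) u)), E={x↦thunk(((λy. y) (((λu. u) 0) + (4 - 5))), ∅)}, St=[thunk :: subL(-1)]>
step 16: <T=((λv. 1) u), E={u↦thunk(-2, {x↦thunk(((λy. y) (((λu. u) 0) + (4 - 5))), ∅)}), x↦thunk(((λy. y) (((λu. u) 0) + (4 - 5))), ∅)}, St=[subL(-1)]>
step 17: <T=(λv. 1), E={u↦thunk(-2, {x↦thunk(((λy. y) (((λu. u) 0) + (4 - 5))), ∅)}), x↦thunk(((λy. y) (((λu. u) 0) + (4 - 5))), ∅)}, St=[thunk :: subL(-1)]>
step 18: <T=1, E={v↦thunk(u, {u↦thunk(-2, {x↦thunk(((λy. y) (((λu. u) 0) + (4 - 5))), ∅)}), x↦thunk(((λy. y) (((λu. u) 0) + (4 - 5))), ∅)}), u↦thunk(-2, {x↦thunk(((λy. y) (((λu. u) 0) + (4 - 5))), ∅)}), x↦thunk(((λy. y) (((λu. u) 0) + (4 - 5))), ∅)}, St=[subL(-1)]>
→ final value -2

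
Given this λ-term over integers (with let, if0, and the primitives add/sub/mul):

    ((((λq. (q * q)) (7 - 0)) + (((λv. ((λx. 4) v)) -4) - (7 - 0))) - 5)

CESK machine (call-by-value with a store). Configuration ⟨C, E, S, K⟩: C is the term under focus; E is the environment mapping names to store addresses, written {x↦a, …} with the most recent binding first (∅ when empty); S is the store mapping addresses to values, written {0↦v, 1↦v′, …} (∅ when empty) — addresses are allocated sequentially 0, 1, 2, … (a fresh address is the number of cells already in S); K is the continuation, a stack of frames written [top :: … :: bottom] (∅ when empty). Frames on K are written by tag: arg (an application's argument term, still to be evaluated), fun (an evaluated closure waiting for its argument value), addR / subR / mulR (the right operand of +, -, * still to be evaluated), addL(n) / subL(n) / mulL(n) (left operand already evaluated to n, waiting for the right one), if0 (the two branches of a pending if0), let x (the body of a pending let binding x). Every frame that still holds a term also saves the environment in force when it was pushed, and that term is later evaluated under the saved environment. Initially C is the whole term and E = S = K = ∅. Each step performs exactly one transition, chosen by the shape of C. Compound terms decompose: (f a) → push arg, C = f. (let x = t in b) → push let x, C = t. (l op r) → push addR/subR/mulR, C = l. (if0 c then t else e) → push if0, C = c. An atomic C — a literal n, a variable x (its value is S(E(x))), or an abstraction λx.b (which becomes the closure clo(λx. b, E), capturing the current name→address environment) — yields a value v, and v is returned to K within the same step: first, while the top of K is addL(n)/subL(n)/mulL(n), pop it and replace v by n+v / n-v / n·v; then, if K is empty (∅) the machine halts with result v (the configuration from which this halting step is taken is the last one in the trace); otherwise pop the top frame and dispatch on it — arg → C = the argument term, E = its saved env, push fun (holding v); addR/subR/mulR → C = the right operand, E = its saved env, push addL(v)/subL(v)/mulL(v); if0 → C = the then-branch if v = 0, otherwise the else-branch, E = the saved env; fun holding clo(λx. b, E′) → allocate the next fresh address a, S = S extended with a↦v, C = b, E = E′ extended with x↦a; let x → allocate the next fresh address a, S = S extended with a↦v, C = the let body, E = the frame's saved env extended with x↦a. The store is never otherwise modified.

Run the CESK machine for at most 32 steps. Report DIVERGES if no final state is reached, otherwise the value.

0. <C=((((λq. (q * q)) (7 - 0)) + (((λv. ((λx. 4) v)) -4) - (7 - 0))) - 5), E=∅, S=∅, K=∅>
1. <C=(((λq. (q * q)) (7 - 0)) + (((λv. ((λx. 4) v)) -4) - (7 - 0))), E=∅, S=∅, K=[subR]>
2. <C=((λq. (q * q)) (7 - 0)), E=∅, S=∅, K=[addR :: subR]>
3. <C=(λq. (q * q)), E=∅, S=∅, K=[arg :: addR :: subR]>
4. <C=(7 - 0), E=∅, S=∅, K=[fun :: addR :: subR]>
5. <C=7, E=∅, S=∅, K=[subR :: fun :: addR :: subR]>
6. <C=0, E=∅, S=∅, K=[subL(7) :: fun :: addR :: subR]>
7. <C=(q * q), E={q↦0}, S={0↦7}, K=[addR :: subR]>
8. <C=q, E={q↦0}, S={0↦7}, K=[mulR :: addR :: subR]>
9. <C=q, E={q↦0}, S={0↦7}, K=[mulL(7) :: addR :: subR]>
10. <C=(((λv. ((λx. 4) v)) -4) - (7 - 0)), E=∅, S={0↦7}, K=[addL(49) :: subR]>
11. <C=((λv. ((λx. 4) v)) -4), E=∅, S={0↦7}, K=[subR :: addL(49) :: subR]>
12. <C=(λv. ((λx. 4) v)), E=∅, S={0↦7}, K=[arg :: subR :: addL(49) :: subR]>
13. <C=-4, E=∅, S={0↦7}, K=[fun :: subR :: addL(49) :: subR]>
14. <C=((λx. 4) v), E={v↦1}, S={0↦7, 1↦-4}, K=[subR :: addL(49) :: subR]>
15. <C=(λx. 4), E={v↦1}, S={0↦7, 1↦-4}, K=[arg :: subR :: addL(49) :: subR]>
16. <C=v, E={v↦1}, S={0↦7, 1↦-4}, K=[fun :: subR :: addL(49) :: subR]>
17. <C=4, E={x↦2, v↦1}, S={0↦7, 1↦-4, 2↦-4}, K=[subR :: addL(49) :: subR]>
18. <C=(7 - 0), E=∅, S={0↦7, 1↦-4, 2↦-4}, K=[subL(4) :: addL(49) :: subR]>
19. <C=7, E=∅, S={0↦7, 1↦-4, 2↦-4}, K=[subR :: subL(4) :: addL(49) :: subR]>
20. <C=0, E=∅, S={0↦7, 1↦-4, 2↦-4}, K=[subL(7) :: subL(4) :: addL(49) :: subR]>
21. <C=5, E=∅, S={0↦7, 1↦-4, 2↦-4}, K=[subL(46)]>
→ final value 41

Answer: 41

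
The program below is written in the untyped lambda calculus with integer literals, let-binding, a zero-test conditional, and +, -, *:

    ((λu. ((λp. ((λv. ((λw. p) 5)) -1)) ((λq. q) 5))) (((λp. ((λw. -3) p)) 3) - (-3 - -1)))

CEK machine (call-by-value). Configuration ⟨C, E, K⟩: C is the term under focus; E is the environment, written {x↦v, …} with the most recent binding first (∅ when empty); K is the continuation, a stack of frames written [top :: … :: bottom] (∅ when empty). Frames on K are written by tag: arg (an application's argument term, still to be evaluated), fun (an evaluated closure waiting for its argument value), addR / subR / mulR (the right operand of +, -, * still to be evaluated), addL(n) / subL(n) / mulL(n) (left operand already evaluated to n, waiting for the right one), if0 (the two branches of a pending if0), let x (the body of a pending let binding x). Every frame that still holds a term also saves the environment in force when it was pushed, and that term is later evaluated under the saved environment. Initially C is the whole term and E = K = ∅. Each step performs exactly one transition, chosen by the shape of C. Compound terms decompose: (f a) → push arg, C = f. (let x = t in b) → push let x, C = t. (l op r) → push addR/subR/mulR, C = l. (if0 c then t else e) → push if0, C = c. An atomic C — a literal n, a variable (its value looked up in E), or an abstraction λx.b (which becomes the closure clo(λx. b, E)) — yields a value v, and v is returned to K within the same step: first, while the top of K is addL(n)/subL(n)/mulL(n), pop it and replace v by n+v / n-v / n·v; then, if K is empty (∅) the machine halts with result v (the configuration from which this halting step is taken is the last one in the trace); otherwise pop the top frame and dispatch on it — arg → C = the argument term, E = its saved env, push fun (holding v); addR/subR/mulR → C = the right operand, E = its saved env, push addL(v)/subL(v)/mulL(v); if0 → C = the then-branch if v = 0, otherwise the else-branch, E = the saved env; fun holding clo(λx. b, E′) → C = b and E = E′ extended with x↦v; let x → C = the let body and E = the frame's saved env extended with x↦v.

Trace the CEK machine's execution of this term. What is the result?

Answer: 5

Derivation:
0. ⟨C=((λu. ((λp. ((λv. ((λw. p) 5)) -1)) ((λq. q) 5))) (((λp. ((λw. -3) p)) 3) - (-3 - -1))); E=∅; K=∅⟩
1. ⟨C=(λu. ((λp. ((λv. ((λw. p) 5)) -1)) ((λq. q) 5))); E=∅; K=[arg]⟩
2. ⟨C=(((λp. ((λw. -3) p)) 3) - (-3 - -1)); E=∅; K=[fun]⟩
3. ⟨C=((λp. ((λw. -3) p)) 3); E=∅; K=[subR :: fun]⟩
4. ⟨C=(λp. ((λw. -3) p)); E=∅; K=[arg :: subR :: fun]⟩
5. ⟨C=3; E=∅; K=[fun :: subR :: fun]⟩
6. ⟨C=((λw. -3) p); E={p↦3}; K=[subR :: fun]⟩
7. ⟨C=(λw. -3); E={p↦3}; K=[arg :: subR :: fun]⟩
8. ⟨C=p; E={p↦3}; K=[fun :: subR :: fun]⟩
9. ⟨C=-3; E={w↦3, p↦3}; K=[subR :: fun]⟩
10. ⟨C=(-3 - -1); E=∅; K=[subL(-3) :: fun]⟩
11. ⟨C=-3; E=∅; K=[subR :: subL(-3) :: fun]⟩
12. ⟨C=-1; E=∅; K=[subL(-3) :: subL(-3) :: fun]⟩
13. ⟨C=((λp. ((λv. ((λw. p) 5)) -1)) ((λq. q) 5)); E={u↦-1}; K=∅⟩
14. ⟨C=(λp. ((λv. ((λw. p) 5)) -1)); E={u↦-1}; K=[arg]⟩
15. ⟨C=((λq. q) 5); E={u↦-1}; K=[fun]⟩
16. ⟨C=(λq. q); E={u↦-1}; K=[arg :: fun]⟩
17. ⟨C=5; E={u↦-1}; K=[fun :: fun]⟩
18. ⟨C=q; E={q↦5, u↦-1}; K=[fun]⟩
19. ⟨C=((λv. ((λw. p) 5)) -1); E={p↦5, u↦-1}; K=∅⟩
20. ⟨C=(λv. ((λw. p) 5)); E={p↦5, u↦-1}; K=[arg]⟩
21. ⟨C=-1; E={p↦5, u↦-1}; K=[fun]⟩
22. ⟨C=((λw. p) 5); E={v↦-1, p↦5, u↦-1}; K=∅⟩
23. ⟨C=(λw. p); E={v↦-1, p↦5, u↦-1}; K=[arg]⟩
24. ⟨C=5; E={v↦-1, p↦5, u↦-1}; K=[fun]⟩
25. ⟨C=p; E={w↦5, v↦-1, p↦5, u↦-1}; K=∅⟩
→ final value 5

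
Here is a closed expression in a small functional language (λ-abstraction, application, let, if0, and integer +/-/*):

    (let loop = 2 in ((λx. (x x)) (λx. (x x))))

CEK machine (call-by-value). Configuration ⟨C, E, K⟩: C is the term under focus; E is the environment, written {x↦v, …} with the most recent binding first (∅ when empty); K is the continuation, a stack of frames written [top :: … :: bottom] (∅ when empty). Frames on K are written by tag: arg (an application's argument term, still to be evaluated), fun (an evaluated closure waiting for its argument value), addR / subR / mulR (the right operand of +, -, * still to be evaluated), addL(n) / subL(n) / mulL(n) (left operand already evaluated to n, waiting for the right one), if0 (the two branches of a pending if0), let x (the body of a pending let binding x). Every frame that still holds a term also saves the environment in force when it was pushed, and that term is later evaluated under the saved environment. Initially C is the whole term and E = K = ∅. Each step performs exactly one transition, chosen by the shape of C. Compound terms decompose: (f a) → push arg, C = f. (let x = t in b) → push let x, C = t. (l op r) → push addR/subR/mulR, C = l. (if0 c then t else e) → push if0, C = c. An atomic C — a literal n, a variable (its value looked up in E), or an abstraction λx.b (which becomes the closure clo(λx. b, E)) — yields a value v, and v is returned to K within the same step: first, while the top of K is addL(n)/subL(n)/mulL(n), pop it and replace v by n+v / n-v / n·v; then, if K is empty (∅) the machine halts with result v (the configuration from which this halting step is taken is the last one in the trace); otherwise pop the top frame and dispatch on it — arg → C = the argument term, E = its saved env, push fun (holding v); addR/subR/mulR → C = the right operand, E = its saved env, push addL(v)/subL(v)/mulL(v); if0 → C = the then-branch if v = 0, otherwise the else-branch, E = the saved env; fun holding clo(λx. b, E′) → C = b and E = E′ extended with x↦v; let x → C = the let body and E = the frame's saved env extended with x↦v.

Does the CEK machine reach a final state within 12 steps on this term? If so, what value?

Answer: DIVERGES (no final state within 12 steps)

Execution trace:
[0] [C=(let loop = 2 in ((λx. (x x)) (λx. (x x)))) | E=∅ | K=∅]
[1] [C=2 | E=∅ | K=[let loop]]
[2] [C=((λx. (x x)) (λx. (x x))) | E={loop↦2} | K=∅]
[3] [C=(λx. (x x)) | E={loop↦2} | K=[arg]]
[4] [C=(λx. (x x)) | E={loop↦2} | K=[fun]]
[5] [C=(x x) | E={x↦clo(λx. (x x), {loop↦2}), loop↦2} | K=∅]
[6] [C=x | E={x↦clo(λx. (x x), {loop↦2}), loop↦2} | K=[arg]]
[7] [C=x | E={x↦clo(λx. (x x), {loop↦2}), loop↦2} | K=[fun]]
… configuration repeats with period 3 (steps 5–7 recur indefinitely) …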